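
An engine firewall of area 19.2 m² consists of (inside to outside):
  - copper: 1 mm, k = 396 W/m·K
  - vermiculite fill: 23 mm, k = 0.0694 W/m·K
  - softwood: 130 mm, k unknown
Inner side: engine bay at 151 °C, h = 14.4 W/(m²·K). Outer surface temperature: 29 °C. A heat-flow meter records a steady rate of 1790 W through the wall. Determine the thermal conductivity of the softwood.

k ≈ 0.143 W/(m·K)

Treating each layer as a thermal resistance in series:
R_inner film = 1/(h_i·A) = 1/(14.4×19.2) = 0.003617 K/W
R_copper = L/(kA) = 0.001/(396×19.2) = 1.315×10^-7 K/W
R_vermiculite fill = L/(kA) = 0.023/(0.0694×19.2) = 0.01726 K/W
Sum of known resistances R_other = 0.02088 K/W
Total R = ΔT/Q = 122/1790 = 0.06816 K/W
R_softwood = R_total − R_other = 0.04728 K/W
k = L/(R·A) = 0.13/(0.04728×19.2)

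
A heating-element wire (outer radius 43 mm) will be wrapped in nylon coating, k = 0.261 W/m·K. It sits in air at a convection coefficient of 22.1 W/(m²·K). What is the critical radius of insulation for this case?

For a cylinder r_cr = k/h = 0.261/22.1
r_cr = 11.8 mm; since the bare radius (43 mm) is above r_cr, any added insulation will reduce heat loss.

r_cr ≈ 11.8 mm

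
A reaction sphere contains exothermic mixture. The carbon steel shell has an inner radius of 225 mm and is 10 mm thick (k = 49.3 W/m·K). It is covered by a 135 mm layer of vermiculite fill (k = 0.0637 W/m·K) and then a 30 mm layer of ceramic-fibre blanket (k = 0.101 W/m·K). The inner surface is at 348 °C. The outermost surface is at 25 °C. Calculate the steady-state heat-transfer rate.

Spherical conduction: R = (1/r_in − 1/r_out)/(4πk) per layer; series-sum.
R_carbon steel shell = (1/0.225 − 1/0.235)/(4π×49.3) = 3.053×10^-4 K/W
R_vermiculite fill = (1/0.235 − 1/0.37)/(4π×0.0637) = 1.94 K/W
R_ceramic-fibre blanket = (1/0.37 − 1/0.4)/(4π×0.101) = 0.1597 K/W
R_total = 2.1 K/W
Q = ΔT/R_total = 323/2.1

Q ≈ 154 W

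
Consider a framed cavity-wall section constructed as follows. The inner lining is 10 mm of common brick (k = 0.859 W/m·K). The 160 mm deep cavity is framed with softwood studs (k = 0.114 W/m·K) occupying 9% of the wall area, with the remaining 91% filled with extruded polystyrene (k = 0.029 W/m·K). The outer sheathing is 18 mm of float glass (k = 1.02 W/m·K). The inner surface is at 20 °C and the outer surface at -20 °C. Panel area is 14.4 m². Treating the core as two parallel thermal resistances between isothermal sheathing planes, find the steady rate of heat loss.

Q ≈ 131 W

Sheathing layers in series; stud and cavity paths in parallel between them.
R_inner = 0.01/(0.859×14.4) = 8.084×10^-4 K/W
R_stud  = 0.16/(0.114×0.09×14.4) = 1.083 K/W
R_cav   = 0.16/(0.029×0.91×14.4) = 0.421 K/W
1/R_core = 1/R_stud + 1/R_cav → R_core = 0.3032 K/W
R_outer = 0.018/(1.02×14.4) = 0.001225 K/W
R_total = 0.3052 K/W
Q = ΔT/R_total = 40/0.3052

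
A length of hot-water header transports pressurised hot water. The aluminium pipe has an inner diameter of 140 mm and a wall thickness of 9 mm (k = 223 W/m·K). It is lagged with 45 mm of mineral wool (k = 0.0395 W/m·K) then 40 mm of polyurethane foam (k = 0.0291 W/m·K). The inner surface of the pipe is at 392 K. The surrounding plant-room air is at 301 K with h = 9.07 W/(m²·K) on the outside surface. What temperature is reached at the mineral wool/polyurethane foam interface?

Cylindrical conduction, so R = ln(r₂/r₁)/(2πkL) per layer, in series:
R_aluminium pipe wall = ln(79/70)/(2π×223×1) = 8.632×10^-5 K/W
R_mineral wool = ln(124/79)/(2π×0.0395×1) = 1.817 K/W
R_polyurethane foam = ln(164/124)/(2π×0.0291×1) = 1.529 K/W
R_outer film = 1/(h_o·2πr_oL) = 1/(9.07×2π×0.164×1) = 0.107 K/W
R_total = 3.453 K/W
Q = ΔT/R_total = 91/3.453
Q = 26.4 W/m
T_interface = T_inner − Q·ΣR(inner→interface) = 392 − 26.4×1.817

T ≈ 344 K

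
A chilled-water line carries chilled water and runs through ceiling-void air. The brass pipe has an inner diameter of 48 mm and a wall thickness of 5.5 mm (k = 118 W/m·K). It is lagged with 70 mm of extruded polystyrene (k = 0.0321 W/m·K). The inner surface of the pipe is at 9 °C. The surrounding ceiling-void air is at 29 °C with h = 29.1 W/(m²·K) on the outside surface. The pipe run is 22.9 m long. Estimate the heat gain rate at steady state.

Q ≈ 75.3 W

Cylindrical conduction, so R = ln(r₂/r₁)/(2πkL) per layer, in series:
R_brass pipe wall = ln(29.5/24)/(2π×118×22.9) = 1.215×10^-5 K/W
R_extruded polystyrene = ln(99.5/29.5)/(2π×0.0321×22.9) = 0.2632 K/W
R_outer film = 1/(h_o·2πr_oL) = 1/(29.1×2π×0.0995×22.9) = 0.0024 K/W
R_total = 0.2656 K/W
Q = ΔT/R_total = 20/0.2656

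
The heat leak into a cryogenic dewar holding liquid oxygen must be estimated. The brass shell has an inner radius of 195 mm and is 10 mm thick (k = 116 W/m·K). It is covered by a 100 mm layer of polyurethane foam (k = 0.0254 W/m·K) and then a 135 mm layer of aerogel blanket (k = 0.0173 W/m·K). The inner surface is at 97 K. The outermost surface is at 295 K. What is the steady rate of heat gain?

Q ≈ 20.5 W

For a spherical shell R = (1/r₁ − 1/r₂)/(4πk); film R = 1/(h·4πr²). In series:
R_brass shell = (1/0.195 − 1/0.205)/(4π×116) = 1.716×10^-4 K/W
R_polyurethane foam = (1/0.205 − 1/0.305)/(4π×0.0254) = 5.011 K/W
R_aerogel blanket = (1/0.305 − 1/0.44)/(4π×0.0173) = 4.627 K/W
R_total = 9.638 K/W
Q = ΔT/R_total = 198/9.638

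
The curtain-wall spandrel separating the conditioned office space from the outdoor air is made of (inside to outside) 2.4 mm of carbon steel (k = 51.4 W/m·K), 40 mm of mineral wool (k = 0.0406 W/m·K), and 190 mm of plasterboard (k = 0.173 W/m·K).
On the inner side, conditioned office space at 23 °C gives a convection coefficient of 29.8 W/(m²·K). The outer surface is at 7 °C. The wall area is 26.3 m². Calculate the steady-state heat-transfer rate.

Q ≈ 199 W

Using the resistance-network approach (series):
R_inner film = 1/(h_i·A) = 1/(29.8×26.3) = 0.001276 K/W
R_carbon steel = L/(kA) = 0.0024/(51.4×26.3) = 1.775×10^-6 K/W
R_mineral wool = L/(kA) = 0.04/(0.0406×26.3) = 0.03746 K/W
R_plasterboard = L/(kA) = 0.19/(0.173×26.3) = 0.04176 K/W
R_total = 0.0805 K/W
Q = ΔT / R_total = 16 / 0.0805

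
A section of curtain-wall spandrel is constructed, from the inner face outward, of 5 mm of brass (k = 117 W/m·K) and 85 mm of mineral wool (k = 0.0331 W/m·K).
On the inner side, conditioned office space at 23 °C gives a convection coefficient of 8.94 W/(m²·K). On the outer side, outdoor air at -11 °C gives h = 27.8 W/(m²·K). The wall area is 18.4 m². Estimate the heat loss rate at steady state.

Q ≈ 230 W

Series thermal resistances:
R_inner film = 1/(h_i·A) = 1/(8.94×18.4) = 0.006079 K/W
R_brass = L/(kA) = 0.005/(117×18.4) = 2.323×10^-6 K/W
R_mineral wool = L/(kA) = 0.085/(0.0331×18.4) = 0.1396 K/W
R_outer film = 1/(h_o·A) = 1/(27.8×18.4) = 0.001955 K/W
R_total = 0.1476 K/W
Q = ΔT / R_total = 34 / 0.1476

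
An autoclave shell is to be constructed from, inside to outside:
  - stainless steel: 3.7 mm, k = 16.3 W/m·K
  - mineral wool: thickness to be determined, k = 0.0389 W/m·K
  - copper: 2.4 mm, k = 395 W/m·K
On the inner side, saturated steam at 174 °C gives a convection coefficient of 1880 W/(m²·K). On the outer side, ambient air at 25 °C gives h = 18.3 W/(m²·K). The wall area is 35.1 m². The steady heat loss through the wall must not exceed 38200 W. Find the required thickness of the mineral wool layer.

L ≈ 3.17 mm

Model the wall as resistances in series:
R_inner film = 1/(h_i·A) = 1/(1880×35.1) = 1.515×10^-5 K/W
R_stainless steel = L/(kA) = 0.0037/(16.3×35.1) = 6.467×10^-6 K/W
R_copper = L/(kA) = 0.0024/(395×35.1) = 1.731×10^-7 K/W
R_outer film = 1/(h_o·A) = 1/(18.3×35.1) = 0.001557 K/W
Sum of the known resistances R_other = 0.001579 K/W
Required total resistance R_tot = ΔT/Q_allow = 149/38200 = 0.003901 K/W
R_mineral wool = R_tot − R_other = 0.002322 K/W
L = R·k·A = 0.002322×0.0389×35.1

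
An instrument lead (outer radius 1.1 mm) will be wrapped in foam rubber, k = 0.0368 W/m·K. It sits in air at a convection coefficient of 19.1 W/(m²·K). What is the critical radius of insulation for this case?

r_cr ≈ 1.93 mm

For a cylinder r_cr = k/h = 0.0368/19.1
r_cr = 1.93 mm; since the bare radius (1.1 mm) is below r_cr, adding a thin layer of insulation will *increase* heat loss.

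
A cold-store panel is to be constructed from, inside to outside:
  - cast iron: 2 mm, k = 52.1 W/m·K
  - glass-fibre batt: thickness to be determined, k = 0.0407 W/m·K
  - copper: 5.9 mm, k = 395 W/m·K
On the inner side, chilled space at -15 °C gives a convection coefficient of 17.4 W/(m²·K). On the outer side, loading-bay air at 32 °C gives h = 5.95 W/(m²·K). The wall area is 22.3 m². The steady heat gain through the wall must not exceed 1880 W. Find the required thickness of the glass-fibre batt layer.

Series thermal resistances:
R_inner film = 1/(h_i·A) = 1/(17.4×22.3) = 0.002577 K/W
R_cast iron = L/(kA) = 0.002/(52.1×22.3) = 1.721×10^-6 K/W
R_copper = L/(kA) = 0.0059/(395×22.3) = 6.698×10^-7 K/W
R_outer film = 1/(h_o·A) = 1/(5.95×22.3) = 0.007537 K/W
Sum of the known resistances R_other = 0.01012 K/W
Required total resistance R_tot = ΔT/Q_allow = 47/1880 = 0.025 K/W
R_glass-fibre batt = R_tot − R_other = 0.01488 K/W
L = R·k·A = 0.01488×0.0407×22.3

L ≈ 13.5 mm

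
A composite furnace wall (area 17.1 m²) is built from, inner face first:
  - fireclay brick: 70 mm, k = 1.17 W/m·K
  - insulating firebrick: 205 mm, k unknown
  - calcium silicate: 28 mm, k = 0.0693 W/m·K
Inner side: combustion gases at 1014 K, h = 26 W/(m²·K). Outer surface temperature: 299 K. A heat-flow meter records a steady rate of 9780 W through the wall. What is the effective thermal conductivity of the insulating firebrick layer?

Model the wall as resistances in series:
R_inner film = 1/(h_i·A) = 1/(26×17.1) = 0.002249 K/W
R_fireclay brick = L/(kA) = 0.07/(1.17×17.1) = 0.003499 K/W
R_calcium silicate = L/(kA) = 0.028/(0.0693×17.1) = 0.02363 K/W
Sum of known resistances R_other = 0.02938 K/W
Total R = ΔT/Q = 715/9780 = 0.07311 K/W
R_insulating firebrick = R_total − R_other = 0.04373 K/W
k = L/(R·A) = 0.205/(0.04373×17.1)

k ≈ 0.274 W/(m·K)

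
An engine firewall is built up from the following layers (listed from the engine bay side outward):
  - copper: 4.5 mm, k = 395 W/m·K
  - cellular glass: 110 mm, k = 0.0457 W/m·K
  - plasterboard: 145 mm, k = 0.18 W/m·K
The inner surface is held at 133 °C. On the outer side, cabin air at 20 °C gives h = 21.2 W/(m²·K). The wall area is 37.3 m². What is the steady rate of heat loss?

Using the resistance-network approach (series):
R_copper = L/(kA) = 0.0045/(395×37.3) = 3.054×10^-7 K/W
R_cellular glass = L/(kA) = 0.11/(0.0457×37.3) = 0.06453 K/W
R_plasterboard = L/(kA) = 0.145/(0.18×37.3) = 0.0216 K/W
R_outer film = 1/(h_o·A) = 1/(21.2×37.3) = 0.001265 K/W
R_total = 0.08739 K/W
Q = ΔT / R_total = 113 / 0.08739

Q ≈ 1290 W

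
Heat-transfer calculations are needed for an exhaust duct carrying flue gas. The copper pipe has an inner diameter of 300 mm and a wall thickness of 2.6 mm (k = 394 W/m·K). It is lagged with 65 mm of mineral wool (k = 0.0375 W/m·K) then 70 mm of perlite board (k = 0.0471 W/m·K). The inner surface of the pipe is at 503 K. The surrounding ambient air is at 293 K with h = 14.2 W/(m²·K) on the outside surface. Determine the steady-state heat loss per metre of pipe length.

q′ ≈ 84.4 W/m

Radial resistances (cylindrical: R_cond = ln(r_o/r_i)/(2πkL), R_conv = 1/(h·2πrL)):
R_copper pipe wall = ln(152.6/150)/(2π×394×1) = 6.942×10^-6 K/W
R_mineral wool = ln(217.6/152.6)/(2π×0.0375×1) = 1.506 K/W
R_perlite board = ln(287.6/217.6)/(2π×0.0471×1) = 0.9425 K/W
R_outer film = 1/(h_o·2πr_oL) = 1/(14.2×2π×0.2876×1) = 0.03897 K/W
R_total = 2.487 K/W
Q = ΔT/R_total = 210/2.487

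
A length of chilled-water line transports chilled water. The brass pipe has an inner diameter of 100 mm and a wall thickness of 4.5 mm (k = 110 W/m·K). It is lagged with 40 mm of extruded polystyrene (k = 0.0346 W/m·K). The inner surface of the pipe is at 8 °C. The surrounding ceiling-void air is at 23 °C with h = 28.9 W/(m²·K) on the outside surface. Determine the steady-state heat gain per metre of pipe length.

q′ ≈ 5.79 W/m

For a radial system each layer contributes R = ln(r_out/r_in)/(2πkL); films add R = 1/(hA).
R_brass pipe wall = ln(54.5/50)/(2π×110×1) = 1.247×10^-4 K/W
R_extruded polystyrene = ln(94.5/54.5)/(2π×0.0346×1) = 2.532 K/W
R_outer film = 1/(h_o·2πr_oL) = 1/(28.9×2π×0.0945×1) = 0.05828 K/W
R_total = 2.59 K/W
Q = ΔT/R_total = 15/2.59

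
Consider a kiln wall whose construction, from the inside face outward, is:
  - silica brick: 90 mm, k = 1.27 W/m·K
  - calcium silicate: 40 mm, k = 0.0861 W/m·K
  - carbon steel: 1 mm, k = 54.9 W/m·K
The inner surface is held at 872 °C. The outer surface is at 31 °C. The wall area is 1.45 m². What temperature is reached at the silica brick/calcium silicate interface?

T ≈ 761 °C

Thermal resistances in series:
R_silica brick = L/(kA) = 0.09/(1.27×1.45) = 0.04887 K/W
R_calcium silicate = L/(kA) = 0.04/(0.0861×1.45) = 0.3204 K/W
R_carbon steel = L/(kA) = 0.001/(54.9×1.45) = 1.256×10^-5 K/W
R_total = 0.3693 K/W;  Q = ΔT/R_total = 841/0.3693 = 2277 W
T_interface = T_inner − Q·ΣR(inner→interface) = 872 − 2280×0.04887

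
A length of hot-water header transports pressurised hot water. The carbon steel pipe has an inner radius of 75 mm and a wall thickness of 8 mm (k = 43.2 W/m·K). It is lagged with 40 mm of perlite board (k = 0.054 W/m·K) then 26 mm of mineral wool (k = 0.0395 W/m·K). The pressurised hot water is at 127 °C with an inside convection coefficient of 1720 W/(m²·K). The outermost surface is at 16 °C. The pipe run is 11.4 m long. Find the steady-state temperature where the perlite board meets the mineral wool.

T ≈ 60.4 °C

Per-layer cylindrical resistances, series-summed:
R_inner film = 1/(h_i·2πr₁L) = 1/(1720×2π×0.075×11.4) = 1.082×10^-4 K/W
R_carbon steel pipe wall = ln(83/75)/(2π×43.2×11.4) = 3.275×10^-5 K/W
R_perlite board = ln(123/83)/(2π×0.054×11.4) = 0.1017 K/W
R_mineral wool = ln(149/123)/(2π×0.0395×11.4) = 0.06778 K/W
R_total = 0.1696 K/W
Q = ΔT/R_total = 111/0.1696
Q = 654 W
T_interface = T_inner − Q·ΣR(inner→interface) = 127 − 654×0.1018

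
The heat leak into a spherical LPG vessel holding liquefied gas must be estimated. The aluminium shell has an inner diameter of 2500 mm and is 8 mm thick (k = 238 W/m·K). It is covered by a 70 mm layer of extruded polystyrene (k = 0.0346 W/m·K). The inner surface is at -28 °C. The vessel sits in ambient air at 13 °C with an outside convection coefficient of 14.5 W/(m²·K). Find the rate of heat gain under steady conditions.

Q ≈ 412 W

Each spherical layer contributes R = (1/r_i − 1/r_o)/(4πk):
R_aluminium shell = (1/1.25 − 1/1.258)/(4π×238) = 1.701×10^-6 K/W
R_extruded polystyrene = (1/1.258 − 1/1.328)/(4π×0.0346) = 0.09637 K/W
R_outer film = 1/(h·4πr_o²) = 1/(14.5×4π×1.328²) = 0.003112 K/W
R_total = 0.09948 K/W
Q = ΔT/R_total = 41/0.09948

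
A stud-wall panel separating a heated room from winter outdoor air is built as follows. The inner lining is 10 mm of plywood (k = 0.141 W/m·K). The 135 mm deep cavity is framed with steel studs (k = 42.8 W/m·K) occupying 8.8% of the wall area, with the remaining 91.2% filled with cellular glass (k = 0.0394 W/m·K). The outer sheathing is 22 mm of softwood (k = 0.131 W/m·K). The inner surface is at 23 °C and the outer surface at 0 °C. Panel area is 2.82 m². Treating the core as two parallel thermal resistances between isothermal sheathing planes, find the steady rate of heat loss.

Q ≈ 236 W

Sheathing layers in series; stud and cavity paths in parallel between them.
R_inner = 0.01/(0.141×2.82) = 0.02515 K/W
R_stud  = 0.135/(42.8×0.088×2.82) = 0.01271 K/W
R_cav   = 0.135/(0.0394×0.912×2.82) = 1.332 K/W
1/R_core = 1/R_stud + 1/R_cav → R_core = 0.01259 K/W
R_outer = 0.022/(0.131×2.82) = 0.05955 K/W
R_total = 0.09729 K/W
Q = ΔT/R_total = 23/0.09729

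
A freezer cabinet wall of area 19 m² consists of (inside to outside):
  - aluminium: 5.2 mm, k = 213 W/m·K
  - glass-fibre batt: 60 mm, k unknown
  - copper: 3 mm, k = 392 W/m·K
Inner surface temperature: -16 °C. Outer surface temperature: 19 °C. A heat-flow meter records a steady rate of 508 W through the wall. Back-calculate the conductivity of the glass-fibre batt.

Treating each layer as a thermal resistance in series:
R_aluminium = L/(kA) = 0.0052/(213×19) = 1.285×10^-6 K/W
R_copper = L/(kA) = 0.003/(392×19) = 4.028×10^-7 K/W
Sum of known resistances R_other = 1.688×10^-6 K/W
Total R = ΔT/Q = 35/508 = 0.0689 K/W
R_glass-fibre batt = R_total − R_other = 0.0689 K/W
k = L/(R·A) = 0.06/(0.0689×19)

k ≈ 0.0458 W/(m·K)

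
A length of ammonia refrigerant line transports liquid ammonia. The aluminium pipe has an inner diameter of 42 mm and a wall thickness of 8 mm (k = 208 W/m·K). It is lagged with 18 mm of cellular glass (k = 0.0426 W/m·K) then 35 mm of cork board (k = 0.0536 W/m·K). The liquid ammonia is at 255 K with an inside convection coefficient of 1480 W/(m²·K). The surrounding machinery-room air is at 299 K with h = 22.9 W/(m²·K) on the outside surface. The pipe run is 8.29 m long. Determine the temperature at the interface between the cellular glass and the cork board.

Treating each annulus and film as a series resistance:
R_inner film = 1/(h_i·2πr₁L) = 1/(1480×2π×0.021×8.29) = 6.177×10^-4 K/W
R_aluminium pipe wall = ln(29/21)/(2π×208×8.29) = 2.979×10^-5 K/W
R_cellular glass = ln(47/29)/(2π×0.0426×8.29) = 0.2176 K/W
R_cork board = ln(82/47)/(2π×0.0536×8.29) = 0.1994 K/W
R_outer film = 1/(h_o·2πr_oL) = 1/(22.9×2π×0.082×8.29) = 0.01022 K/W
R_total = 0.4278 K/W
Q = ΔT/R_total = 44/0.4278
Q = 103 W
T_interface = T_inner + Q·ΣR(inner→interface) = 255 + 103×0.2183

T ≈ 277 K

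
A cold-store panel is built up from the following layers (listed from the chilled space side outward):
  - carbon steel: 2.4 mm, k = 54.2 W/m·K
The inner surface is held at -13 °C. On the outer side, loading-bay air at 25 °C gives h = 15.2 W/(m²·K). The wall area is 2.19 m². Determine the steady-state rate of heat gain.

Treating each layer as a thermal resistance in series:
R_carbon steel = L/(kA) = 0.0024/(54.2×2.19) = 2.022×10^-5 K/W
R_outer film = 1/(h_o·A) = 1/(15.2×2.19) = 0.03004 K/W
R_total = 0.03006 K/W
Q = ΔT / R_total = 38 / 0.03006

Q ≈ 1260 W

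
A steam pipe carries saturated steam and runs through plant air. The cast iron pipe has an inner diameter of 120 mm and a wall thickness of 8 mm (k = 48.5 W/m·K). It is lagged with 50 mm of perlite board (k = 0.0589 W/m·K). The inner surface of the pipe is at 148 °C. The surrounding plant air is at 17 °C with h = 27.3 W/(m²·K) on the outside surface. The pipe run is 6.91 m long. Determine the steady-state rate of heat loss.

Q ≈ 588 W

Cylindrical conduction, so R = ln(r₂/r₁)/(2πkL) per layer, in series:
R_cast iron pipe wall = ln(68/60)/(2π×48.5×6.91) = 5.944×10^-5 K/W
R_perlite board = ln(118/68)/(2π×0.0589×6.91) = 0.2155 K/W
R_outer film = 1/(h_o·2πr_oL) = 1/(27.3×2π×0.118×6.91) = 0.00715 K/W
R_total = 0.2227 K/W
Q = ΔT/R_total = 131/0.2227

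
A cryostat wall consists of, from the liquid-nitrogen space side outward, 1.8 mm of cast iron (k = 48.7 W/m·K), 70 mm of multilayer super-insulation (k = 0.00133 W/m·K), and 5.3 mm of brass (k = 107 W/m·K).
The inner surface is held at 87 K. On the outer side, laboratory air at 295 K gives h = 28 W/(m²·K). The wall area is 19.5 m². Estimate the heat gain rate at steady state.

Q ≈ 77 W

Thermal resistances in series:
R_cast iron = L/(kA) = 0.0018/(48.7×19.5) = 1.895×10^-6 K/W
R_multilayer super-insulation = L/(kA) = 0.07/(0.00133×19.5) = 2.699 K/W
R_brass = L/(kA) = 0.0053/(107×19.5) = 2.54×10^-6 K/W
R_outer film = 1/(h_o·A) = 1/(28×19.5) = 0.001832 K/W
R_total = 2.701 K/W
Q = ΔT / R_total = 208 / 2.701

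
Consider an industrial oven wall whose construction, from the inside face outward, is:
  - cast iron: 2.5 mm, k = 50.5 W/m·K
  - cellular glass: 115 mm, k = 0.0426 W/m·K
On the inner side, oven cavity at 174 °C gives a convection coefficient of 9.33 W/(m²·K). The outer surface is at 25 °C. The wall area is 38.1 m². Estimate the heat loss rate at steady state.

Series thermal resistances:
R_inner film = 1/(h_i·A) = 1/(9.33×38.1) = 0.002813 K/W
R_cast iron = L/(kA) = 0.0025/(50.5×38.1) = 1.299×10^-6 K/W
R_cellular glass = L/(kA) = 0.115/(0.0426×38.1) = 0.07085 K/W
R_total = 0.07367 K/W
Q = ΔT / R_total = 149 / 0.07367

Q ≈ 2020 W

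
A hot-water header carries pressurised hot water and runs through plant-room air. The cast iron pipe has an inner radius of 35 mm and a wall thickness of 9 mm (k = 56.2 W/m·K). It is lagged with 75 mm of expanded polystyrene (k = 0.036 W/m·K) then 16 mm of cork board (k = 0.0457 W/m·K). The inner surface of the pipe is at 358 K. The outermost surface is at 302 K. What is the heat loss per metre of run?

q′ ≈ 11.6 W/m

Per-layer cylindrical resistances, series-summed:
R_cast iron pipe wall = ln(44/35)/(2π×56.2×1) = 6.481×10^-4 K/W
R_expanded polystyrene = ln(119/44)/(2π×0.036×1) = 4.399 K/W
R_cork board = ln(135/119)/(2π×0.0457×1) = 0.4393 K/W
R_total = 4.839 K/W
Q = ΔT/R_total = 56/4.839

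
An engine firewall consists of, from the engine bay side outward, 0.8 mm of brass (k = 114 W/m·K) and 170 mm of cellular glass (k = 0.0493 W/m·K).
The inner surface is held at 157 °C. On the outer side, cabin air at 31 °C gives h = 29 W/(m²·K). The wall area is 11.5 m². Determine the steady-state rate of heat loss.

Q ≈ 416 W

Model the wall as resistances in series:
R_brass = L/(kA) = 0.0008/(114×11.5) = 6.102×10^-7 K/W
R_cellular glass = L/(kA) = 0.17/(0.0493×11.5) = 0.2999 K/W
R_outer film = 1/(h_o·A) = 1/(29×11.5) = 0.002999 K/W
R_total = 0.3028 K/W
Q = ΔT / R_total = 126 / 0.3028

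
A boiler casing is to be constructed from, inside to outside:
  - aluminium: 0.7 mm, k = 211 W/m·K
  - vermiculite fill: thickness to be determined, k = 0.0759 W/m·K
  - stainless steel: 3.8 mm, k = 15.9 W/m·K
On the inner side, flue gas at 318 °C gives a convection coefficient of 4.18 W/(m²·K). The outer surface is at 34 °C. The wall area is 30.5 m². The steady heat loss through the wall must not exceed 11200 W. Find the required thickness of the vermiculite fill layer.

Using the resistance-network approach (series):
R_inner film = 1/(h_i·A) = 1/(4.18×30.5) = 0.007844 K/W
R_aluminium = L/(kA) = 0.0007/(211×30.5) = 1.088×10^-7 K/W
R_stainless steel = L/(kA) = 0.0038/(15.9×30.5) = 7.836×10^-6 K/W
Sum of the known resistances R_other = 0.007852 K/W
Required total resistance R_tot = ΔT/Q_allow = 284/11200 = 0.02536 K/W
R_vermiculite fill = R_tot − R_other = 0.01751 K/W
L = R·k·A = 0.01751×0.0759×30.5

L ≈ 40.5 mm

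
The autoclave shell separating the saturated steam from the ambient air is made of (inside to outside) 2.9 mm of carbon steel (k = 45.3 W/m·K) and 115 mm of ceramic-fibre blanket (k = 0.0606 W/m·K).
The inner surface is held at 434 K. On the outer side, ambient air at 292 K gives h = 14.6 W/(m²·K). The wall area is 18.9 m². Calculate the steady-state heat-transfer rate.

Q ≈ 1360 W

Model the wall as resistances in series:
R_carbon steel = L/(kA) = 0.0029/(45.3×18.9) = 3.387×10^-6 K/W
R_ceramic-fibre blanket = L/(kA) = 0.115/(0.0606×18.9) = 0.1004 K/W
R_outer film = 1/(h_o·A) = 1/(14.6×18.9) = 0.003624 K/W
R_total = 0.104 K/W
Q = ΔT / R_total = 142 / 0.104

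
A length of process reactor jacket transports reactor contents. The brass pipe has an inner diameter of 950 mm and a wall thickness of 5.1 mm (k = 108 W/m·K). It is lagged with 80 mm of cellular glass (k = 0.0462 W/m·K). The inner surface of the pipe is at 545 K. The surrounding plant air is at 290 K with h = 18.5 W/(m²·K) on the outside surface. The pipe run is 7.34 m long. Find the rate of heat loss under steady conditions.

Q ≈ 3430 W

Treating each annulus and film as a series resistance:
R_brass pipe wall = ln(480.1/475)/(2π×108×7.34) = 2.144×10^-6 K/W
R_cellular glass = ln(560.1/480.1)/(2π×0.0462×7.34) = 0.07233 K/W
R_outer film = 1/(h_o·2πr_oL) = 1/(18.5×2π×0.5601×7.34) = 0.002093 K/W
R_total = 0.07443 K/W
Q = ΔT/R_total = 255/0.07443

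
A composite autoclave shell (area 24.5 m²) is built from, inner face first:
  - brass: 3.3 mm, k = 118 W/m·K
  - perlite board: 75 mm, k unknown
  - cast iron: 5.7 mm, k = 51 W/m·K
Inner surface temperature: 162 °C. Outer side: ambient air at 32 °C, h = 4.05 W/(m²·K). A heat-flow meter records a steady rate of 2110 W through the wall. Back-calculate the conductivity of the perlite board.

k ≈ 0.0594 W/(m·K)

Series thermal resistances:
R_brass = L/(kA) = 0.0033/(118×24.5) = 1.141×10^-6 K/W
R_cast iron = L/(kA) = 0.0057/(51×24.5) = 4.562×10^-6 K/W
R_outer film = 1/(h_o·A) = 1/(4.05×24.5) = 0.01008 K/W
Sum of known resistances R_other = 0.01008 K/W
Total R = ΔT/Q = 130/2110 = 0.06161 K/W
R_perlite board = R_total − R_other = 0.05153 K/W
k = L/(R·A) = 0.075/(0.05153×24.5)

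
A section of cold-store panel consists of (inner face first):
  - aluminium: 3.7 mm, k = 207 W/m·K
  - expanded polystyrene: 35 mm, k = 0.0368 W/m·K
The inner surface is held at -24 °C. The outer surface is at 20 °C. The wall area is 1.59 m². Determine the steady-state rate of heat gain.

Q ≈ 73.6 W

Treating each layer as a thermal resistance in series:
R_aluminium = L/(kA) = 0.0037/(207×1.59) = 1.124×10^-5 K/W
R_expanded polystyrene = L/(kA) = 0.035/(0.0368×1.59) = 0.5982 K/W
R_total = 0.5982 K/W
Q = ΔT / R_total = 44 / 0.5982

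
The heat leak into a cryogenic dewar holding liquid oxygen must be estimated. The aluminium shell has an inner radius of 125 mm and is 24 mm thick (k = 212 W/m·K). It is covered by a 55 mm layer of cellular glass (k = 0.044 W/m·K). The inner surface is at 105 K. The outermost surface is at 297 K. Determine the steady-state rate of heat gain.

Radial (spherical) resistances in series:
R_aluminium shell = (1/0.125 − 1/0.149)/(4π×212) = 4.837×10^-4 K/W
R_cellular glass = (1/0.149 − 1/0.204)/(4π×0.044) = 3.273 K/W
R_total = 3.273 K/W
Q = ΔT/R_total = 192/3.273

Q ≈ 58.7 W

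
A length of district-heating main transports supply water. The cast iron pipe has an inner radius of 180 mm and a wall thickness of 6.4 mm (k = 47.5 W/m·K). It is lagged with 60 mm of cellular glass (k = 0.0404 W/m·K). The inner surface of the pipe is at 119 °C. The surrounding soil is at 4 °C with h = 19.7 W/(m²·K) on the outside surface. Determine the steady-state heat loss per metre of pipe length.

Cylindrical conduction, so R = ln(r₂/r₁)/(2πkL) per layer, in series:
R_cast iron pipe wall = ln(186.4/180)/(2π×47.5×1) = 1.171×10^-4 K/W
R_cellular glass = ln(246.4/186.4)/(2π×0.0404×1) = 1.099 K/W
R_outer film = 1/(h_o·2πr_oL) = 1/(19.7×2π×0.2464×1) = 0.03279 K/W
R_total = 1.132 K/W
Q = ΔT/R_total = 115/1.132

q′ ≈ 102 W/m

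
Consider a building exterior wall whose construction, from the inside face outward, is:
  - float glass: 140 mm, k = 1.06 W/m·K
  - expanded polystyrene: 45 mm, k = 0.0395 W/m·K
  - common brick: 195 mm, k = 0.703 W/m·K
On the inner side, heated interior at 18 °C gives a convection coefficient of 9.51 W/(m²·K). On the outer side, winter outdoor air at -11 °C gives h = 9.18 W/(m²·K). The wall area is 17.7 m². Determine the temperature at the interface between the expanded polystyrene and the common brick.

T ≈ -4.64 °C

Treating each layer as a thermal resistance in series:
R_inner film = 1/(h_i·A) = 1/(9.51×17.7) = 0.005941 K/W
R_float glass = L/(kA) = 0.14/(1.06×17.7) = 0.007462 K/W
R_expanded polystyrene = L/(kA) = 0.045/(0.0395×17.7) = 0.06436 K/W
R_common brick = L/(kA) = 0.195/(0.703×17.7) = 0.01567 K/W
R_outer film = 1/(h_o·A) = 1/(9.18×17.7) = 0.006154 K/W
R_total = 0.09959 K/W;  Q = ΔT/R_total = 29/0.09959 = 291.2 W
T_interface = T_inner − Q·ΣR(inner→interface) = 18 − 291×0.07777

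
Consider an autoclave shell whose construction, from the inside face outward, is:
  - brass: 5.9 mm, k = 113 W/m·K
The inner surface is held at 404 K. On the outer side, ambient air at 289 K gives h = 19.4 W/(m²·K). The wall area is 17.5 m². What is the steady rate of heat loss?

Q ≈ 39000 W

Series thermal resistances:
R_brass = L/(kA) = 0.0059/(113×17.5) = 2.984×10^-6 K/W
R_outer film = 1/(h_o·A) = 1/(19.4×17.5) = 0.002946 K/W
R_total = 0.002948 K/W
Q = ΔT / R_total = 115 / 0.002948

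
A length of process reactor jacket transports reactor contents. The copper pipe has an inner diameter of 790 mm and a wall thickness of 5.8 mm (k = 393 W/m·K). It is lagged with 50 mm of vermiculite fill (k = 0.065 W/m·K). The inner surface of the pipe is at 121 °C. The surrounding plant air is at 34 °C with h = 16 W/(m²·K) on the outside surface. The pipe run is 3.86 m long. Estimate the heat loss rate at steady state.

Q ≈ 1080 W

Treating each annulus and film as a series resistance:
R_copper pipe wall = ln(400.8/395)/(2π×393×3.86) = 1.529×10^-6 K/W
R_vermiculite fill = ln(450.8/400.8)/(2π×0.065×3.86) = 0.07457 K/W
R_outer film = 1/(h_o·2πr_oL) = 1/(16×2π×0.4508×3.86) = 0.005716 K/W
R_total = 0.08029 K/W
Q = ΔT/R_total = 87/0.08029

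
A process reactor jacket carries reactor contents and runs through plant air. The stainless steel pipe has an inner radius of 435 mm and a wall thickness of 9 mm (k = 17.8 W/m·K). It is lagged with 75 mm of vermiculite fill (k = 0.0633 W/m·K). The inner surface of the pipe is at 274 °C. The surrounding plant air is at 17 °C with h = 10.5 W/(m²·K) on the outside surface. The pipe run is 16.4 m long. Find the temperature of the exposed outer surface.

Per-layer cylindrical resistances, series-summed:
R_stainless steel pipe wall = ln(444/435)/(2π×17.8×16.4) = 1.116×10^-5 K/W
R_vermiculite fill = ln(519/444)/(2π×0.0633×16.4) = 0.02393 K/W
R_outer film = 1/(h_o·2πr_oL) = 1/(10.5×2π×0.519×16.4) = 0.001781 K/W
R_total = 0.02572 K/W
Q = ΔT/R_total = 257/0.02572
Q = 9990 W
T_interface = T_inner − Q·ΣR(inner→interface) = 274 − 9990×0.02394

T ≈ 34.8 °C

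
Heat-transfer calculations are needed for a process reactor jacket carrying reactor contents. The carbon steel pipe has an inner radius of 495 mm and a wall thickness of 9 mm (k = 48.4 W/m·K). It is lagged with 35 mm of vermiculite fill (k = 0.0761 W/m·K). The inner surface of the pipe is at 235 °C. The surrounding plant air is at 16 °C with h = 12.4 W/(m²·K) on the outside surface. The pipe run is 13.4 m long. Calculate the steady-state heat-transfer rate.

Cylindrical conduction, so R = ln(r₂/r₁)/(2πkL) per layer, in series:
R_carbon steel pipe wall = ln(504/495)/(2π×48.4×13.4) = 4.422×10^-6 K/W
R_vermiculite fill = ln(539/504)/(2π×0.0761×13.4) = 0.01048 K/W
R_outer film = 1/(h_o·2πr_oL) = 1/(12.4×2π×0.539×13.4) = 0.001777 K/W
R_total = 0.01226 K/W
Q = ΔT/R_total = 219/0.01226

Q ≈ 17900 W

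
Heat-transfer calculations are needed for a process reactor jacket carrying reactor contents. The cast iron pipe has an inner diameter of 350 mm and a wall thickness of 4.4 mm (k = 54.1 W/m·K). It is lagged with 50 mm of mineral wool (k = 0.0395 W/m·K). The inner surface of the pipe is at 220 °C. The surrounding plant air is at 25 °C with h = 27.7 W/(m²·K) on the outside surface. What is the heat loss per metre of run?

q′ ≈ 192 W/m

For a radial system each layer contributes R = ln(r_out/r_in)/(2πkL); films add R = 1/(hA).
R_cast iron pipe wall = ln(179.4/175)/(2π×54.1×1) = 7.305×10^-5 K/W
R_mineral wool = ln(229.4/179.4)/(2π×0.0395×1) = 0.9906 K/W
R_outer film = 1/(h_o·2πr_oL) = 1/(27.7×2π×0.2294×1) = 0.02505 K/W
R_total = 1.016 K/W
Q = ΔT/R_total = 195/1.016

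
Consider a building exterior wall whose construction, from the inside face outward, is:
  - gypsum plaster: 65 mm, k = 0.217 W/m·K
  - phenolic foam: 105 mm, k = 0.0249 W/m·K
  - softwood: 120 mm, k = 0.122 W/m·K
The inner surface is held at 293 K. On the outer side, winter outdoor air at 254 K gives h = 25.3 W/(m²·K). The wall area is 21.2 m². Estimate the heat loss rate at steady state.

Model the wall as resistances in series:
R_gypsum plaster = L/(kA) = 0.065/(0.217×21.2) = 0.01413 K/W
R_phenolic foam = L/(kA) = 0.105/(0.0249×21.2) = 0.1989 K/W
R_softwood = L/(kA) = 0.12/(0.122×21.2) = 0.0464 K/W
R_outer film = 1/(h_o·A) = 1/(25.3×21.2) = 0.001864 K/W
R_total = 0.2613 K/W
Q = ΔT / R_total = 39 / 0.2613

Q ≈ 149 W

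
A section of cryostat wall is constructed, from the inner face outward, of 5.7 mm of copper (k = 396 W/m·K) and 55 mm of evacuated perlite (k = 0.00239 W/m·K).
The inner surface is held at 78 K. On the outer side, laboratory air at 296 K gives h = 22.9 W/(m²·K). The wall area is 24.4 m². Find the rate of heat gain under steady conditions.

Treating each layer as a thermal resistance in series:
R_copper = L/(kA) = 0.0057/(396×24.4) = 5.899×10^-7 K/W
R_evacuated perlite = L/(kA) = 0.055/(0.00239×24.4) = 0.9431 K/W
R_outer film = 1/(h_o·A) = 1/(22.9×24.4) = 0.00179 K/W
R_total = 0.9449 K/W
Q = ΔT / R_total = 218 / 0.9449

Q ≈ 231 W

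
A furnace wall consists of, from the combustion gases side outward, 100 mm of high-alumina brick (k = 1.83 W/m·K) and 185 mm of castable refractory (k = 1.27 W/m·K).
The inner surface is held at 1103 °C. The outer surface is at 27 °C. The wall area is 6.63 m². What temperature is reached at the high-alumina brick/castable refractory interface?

T ≈ 809 °C

Model the wall as resistances in series:
R_high-alumina brick = L/(kA) = 0.1/(1.83×6.63) = 0.008242 K/W
R_castable refractory = L/(kA) = 0.185/(1.27×6.63) = 0.02197 K/W
R_total = 0.03021 K/W;  Q = ΔT/R_total = 1076/0.03021 = 35610 W
T_interface = T_inner − Q·ΣR(inner→interface) = 1103 − 35600×0.008242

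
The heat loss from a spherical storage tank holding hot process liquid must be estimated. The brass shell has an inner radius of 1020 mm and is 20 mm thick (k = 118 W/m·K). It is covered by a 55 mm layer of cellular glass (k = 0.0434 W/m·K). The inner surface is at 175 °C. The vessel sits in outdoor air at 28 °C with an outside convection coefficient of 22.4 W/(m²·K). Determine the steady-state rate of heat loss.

For a spherical shell R = (1/r₁ − 1/r₂)/(4πk); film R = 1/(h·4πr²). In series:
R_brass shell = (1/1.02 − 1/1.04)/(4π×118) = 1.271×10^-5 K/W
R_cellular glass = (1/1.04 − 1/1.095)/(4π×0.0434) = 0.08856 K/W
R_outer film = 1/(h·4πr_o²) = 1/(22.4×4π×1.095²) = 0.002963 K/W
R_total = 0.09153 K/W
Q = ΔT/R_total = 147/0.09153

Q ≈ 1610 W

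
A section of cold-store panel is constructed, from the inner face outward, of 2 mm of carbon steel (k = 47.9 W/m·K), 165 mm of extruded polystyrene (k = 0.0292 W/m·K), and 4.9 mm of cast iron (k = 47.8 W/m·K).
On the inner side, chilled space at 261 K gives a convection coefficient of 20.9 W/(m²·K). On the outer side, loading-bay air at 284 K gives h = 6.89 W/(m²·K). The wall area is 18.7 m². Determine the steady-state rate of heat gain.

Q ≈ 73.6 W

Series thermal resistances:
R_inner film = 1/(h_i·A) = 1/(20.9×18.7) = 0.002559 K/W
R_carbon steel = L/(kA) = 0.002/(47.9×18.7) = 2.233×10^-6 K/W
R_extruded polystyrene = L/(kA) = 0.165/(0.0292×18.7) = 0.3022 K/W
R_cast iron = L/(kA) = 0.0049/(47.8×18.7) = 5.482×10^-6 K/W
R_outer film = 1/(h_o·A) = 1/(6.89×18.7) = 0.007761 K/W
R_total = 0.3125 K/W
Q = ΔT / R_total = 23 / 0.3125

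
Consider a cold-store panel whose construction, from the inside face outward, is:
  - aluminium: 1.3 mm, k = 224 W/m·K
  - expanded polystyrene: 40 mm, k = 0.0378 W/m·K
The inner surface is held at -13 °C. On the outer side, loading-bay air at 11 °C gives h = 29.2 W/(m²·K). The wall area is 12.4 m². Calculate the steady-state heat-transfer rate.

Model the wall as resistances in series:
R_aluminium = L/(kA) = 0.0013/(224×12.4) = 4.68×10^-7 K/W
R_expanded polystyrene = L/(kA) = 0.04/(0.0378×12.4) = 0.08534 K/W
R_outer film = 1/(h_o·A) = 1/(29.2×12.4) = 0.002762 K/W
R_total = 0.0881 K/W
Q = ΔT / R_total = 24 / 0.0881

Q ≈ 272 W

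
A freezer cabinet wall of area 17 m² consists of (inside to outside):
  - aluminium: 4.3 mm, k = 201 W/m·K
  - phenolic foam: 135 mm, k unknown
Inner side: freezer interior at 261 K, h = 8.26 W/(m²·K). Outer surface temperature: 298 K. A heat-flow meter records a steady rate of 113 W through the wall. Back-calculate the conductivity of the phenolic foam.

Treating each layer as a thermal resistance in series:
R_inner film = 1/(h_i·A) = 1/(8.26×17) = 0.007121 K/W
R_aluminium = L/(kA) = 0.0043/(201×17) = 1.258×10^-6 K/W
Sum of known resistances R_other = 0.007123 K/W
Total R = ΔT/Q = 37/113 = 0.3274 K/W
R_phenolic foam = R_total − R_other = 0.3203 K/W
k = L/(R·A) = 0.135/(0.3203×17)

k ≈ 0.0248 W/(m·K)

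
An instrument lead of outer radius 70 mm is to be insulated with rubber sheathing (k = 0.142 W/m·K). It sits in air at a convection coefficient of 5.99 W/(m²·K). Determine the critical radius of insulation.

For a cylinder r_cr = k/h = 0.142/5.99
r_cr = 23.7 mm; since the bare radius (70 mm) is above r_cr, any added insulation will reduce heat loss.

r_cr ≈ 23.7 mm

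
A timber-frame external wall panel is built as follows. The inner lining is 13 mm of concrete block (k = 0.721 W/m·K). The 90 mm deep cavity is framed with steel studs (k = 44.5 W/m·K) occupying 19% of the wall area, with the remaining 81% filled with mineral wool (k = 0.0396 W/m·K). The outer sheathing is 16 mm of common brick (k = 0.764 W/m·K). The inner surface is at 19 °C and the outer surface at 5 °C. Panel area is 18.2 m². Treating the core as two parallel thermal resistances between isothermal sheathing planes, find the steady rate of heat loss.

Sheathing layers in series; stud and cavity paths in parallel between them.
R_inner = 0.013/(0.721×18.2) = 9.907×10^-4 K/W
R_stud  = 0.09/(44.5×0.19×18.2) = 5.849×10^-4 K/W
R_cav   = 0.09/(0.0396×0.81×18.2) = 0.1542 K/W
1/R_core = 1/R_stud + 1/R_cav → R_core = 5.827×10^-4 K/W
R_outer = 0.016/(0.764×18.2) = 0.001151 K/W
R_total = 0.002724 K/W
Q = ΔT/R_total = 14/0.002724

Q ≈ 5140 W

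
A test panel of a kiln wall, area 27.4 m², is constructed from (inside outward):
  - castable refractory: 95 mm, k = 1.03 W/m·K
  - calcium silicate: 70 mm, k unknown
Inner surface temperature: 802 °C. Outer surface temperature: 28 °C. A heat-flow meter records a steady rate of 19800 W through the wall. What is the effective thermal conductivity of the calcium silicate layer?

Model the wall as resistances in series:
R_castable refractory = L/(kA) = 0.095/(1.03×27.4) = 0.003366 K/W
Sum of known resistances R_other = 0.003366 K/W
Total R = ΔT/Q = 774/19800 = 0.03909 K/W
R_calcium silicate = R_total − R_other = 0.03572 K/W
k = L/(R·A) = 0.07/(0.03572×27.4)

k ≈ 0.0715 W/(m·K)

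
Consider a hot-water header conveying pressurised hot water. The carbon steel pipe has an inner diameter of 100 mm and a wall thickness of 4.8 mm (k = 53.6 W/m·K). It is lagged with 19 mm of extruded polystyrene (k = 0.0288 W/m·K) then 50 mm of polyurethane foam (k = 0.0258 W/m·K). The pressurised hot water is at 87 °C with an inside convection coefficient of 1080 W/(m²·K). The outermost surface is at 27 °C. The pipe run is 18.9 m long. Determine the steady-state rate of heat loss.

Q ≈ 234 W

Radial resistances (cylindrical: R_cond = ln(r_o/r_i)/(2πkL), R_conv = 1/(h·2πrL)):
R_inner film = 1/(h_i·2πr₁L) = 1/(1080×2π×0.05×18.9) = 1.559×10^-4 K/W
R_carbon steel pipe wall = ln(54.8/50)/(2π×53.6×18.9) = 1.44×10^-5 K/W
R_extruded polystyrene = ln(73.8/54.8)/(2π×0.0288×18.9) = 0.08704 K/W
R_polyurethane foam = ln(123.8/73.8)/(2π×0.0258×18.9) = 0.1688 K/W
R_total = 0.2561 K/W
Q = ΔT/R_total = 60/0.2561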